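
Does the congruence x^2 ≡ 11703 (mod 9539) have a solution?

no

Reduce the numerator: 11703 ≡ 2164 (mod 9539), so (11703/9539) = (2164/9539).
Factor out 2: 2164 = 2^2·541. Since 9539 ≡ 3 (mod 8), (2/9539) = -1, and (2/9539)^2 = +1. Now have (541/9539).
541 ≡ 1 (mod 4), so quadratic reciprocity gives (541/9539) = (9539/541). Reduce: 9539 ≡ 342 (mod 541). Now have (342/541).
Factor out 2: 342 = 2·171. Since 541 ≡ 5 (mod 8), (2/541) = -1. Now have -(171/541).
541 ≡ 1 (mod 4), so quadratic reciprocity gives (171/541) = (541/171). Reduce: 541 ≡ 28 (mod 171). Now have -(28/171).
Factor out 2: 28 = 2^2·7. Since 171 ≡ 3 (mod 8), (2/171) = -1, and (2/171)^2 = +1. Now have -(7/171).
Both 7 ≡ 3 and 171 ≡ 3 (mod 4), so reciprocity gives (7/171) = -(171/7). Reduce: 171 ≡ 3 (mod 7). Now have (3/7).
Both 3 ≡ 3 and 7 ≡ 3 (mod 4), so reciprocity gives (3/7) = -(7/3). Reduce: 7 ≡ 1 (mod 3). Now have -(1/3).
(1/3) = 1. Collecting the sign factors: -1.
(11703/9539) = -1, and 9539 is prime, so 11703 is not a quadratic residue mod 9539.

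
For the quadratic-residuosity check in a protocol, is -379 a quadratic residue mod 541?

Pull out -1: (-379|541) = (-1|541)·(379|541). Since 541 ≡ 1 (mod 4), (-1|541) = +1. Now have (379|541).
541 ≡ 1 (mod 4), so quadratic reciprocity gives (379|541) = (541|379). Reduce: 541 ≡ 162 (mod 379). Now have (162|379).
Factor out 2: 162 = 2·81. Since 379 ≡ 3 (mod 8), (2|379) = -1. Now have -(81|379).
81 ≡ 1 (mod 4), so quadratic reciprocity gives (81|379) = (379|81). Reduce: 379 ≡ 55 (mod 81). Now have -(55|81).
81 ≡ 1 (mod 4), so quadratic reciprocity gives (55|81) = (81|55). Reduce: 81 ≡ 26 (mod 55). Now have -(26|55).
Factor out 2: 26 = 2·13. Since 55 ≡ 7 (mod 8), (2|55) = +1. Now have -(13|55).
13 ≡ 1 (mod 4), so quadratic reciprocity gives (13|55) = (55|13). Reduce: 55 ≡ 3 (mod 13). Now have -(3|13).
13 ≡ 1 (mod 4), so quadratic reciprocity gives (3|13) = (13|3). Reduce: 13 ≡ 1 (mod 3). Now have -(1|3).
(1|3) = 1. Collecting the sign factors: -1.
(-379|541) = -1, and 541 is prime, so -379 is not a quadratic residue mod 541.

no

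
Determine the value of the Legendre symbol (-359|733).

(-359|733)
  = (359|733)    [733 ≡ 1 mod 4 ⇒ (-1|733) = +1]
  = (733|359)    [QR: 733 ≡ 1 mod 4, sign kept]
  = (15|359)    [733 ≡ 15 mod 359]
  = -(359|15)    [QR: both ≡ 3 mod 4, sign flips]
  = -(14|15)    [359 ≡ 14 mod 15]
  = -(7|15)    [15 ≡ 7 mod 8 ⇒ (2|15) = +1]
  = (15|7)    [QR: both ≡ 3 mod 4, sign flips]
  = (1|7)    [15 ≡ 1 mod 7]
  = 1    [(1|7) = 1]

1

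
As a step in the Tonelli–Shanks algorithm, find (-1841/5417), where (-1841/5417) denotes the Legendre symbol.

-1

(-1841/5417)
  = (1841/5417)    [5417 ≡ 1 mod 4 ⇒ (-1/5417) = +1]
  = (5417/1841)    [QR: 1841 ≡ 1 mod 4, sign kept]
  = (1735/1841)    [5417 ≡ 1735 mod 1841]
  = (1841/1735)    [QR: 1841 ≡ 1 mod 4, sign kept]
  = (106/1735)    [1841 ≡ 106 mod 1735]
  = (53/1735)    [1735 ≡ 7 mod 8 ⇒ (2/1735) = +1]
  = (1735/53)    [QR: 53 ≡ 1 mod 4, sign kept]
  = (39/53)    [1735 ≡ 39 mod 53]
  = (53/39)    [QR: 53 ≡ 1 mod 4, sign kept]
  = (14/39)    [53 ≡ 14 mod 39]
  = (7/39)    [39 ≡ 7 mod 8 ⇒ (2/39) = +1]
  = -(39/7)    [QR: both ≡ 3 mod 4, sign flips]
  = -(4/7)    [39 ≡ 4 mod 7]
  = -(1/7)    [7 ≡ 7 mod 8 ⇒ (2/7)^2 = +1]
  = -1    [(1/7) = 1]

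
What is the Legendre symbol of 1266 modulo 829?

-1

Reduce the numerator: 1266 ≡ 437 (mod 829), so (1266 / 829) = (437 / 829).
437 ≡ 1 (mod 4), so quadratic reciprocity gives (437 / 829) = (829 / 437). Reduce: 829 ≡ 392 (mod 437). Now have (392 / 437).
Factor out 2: 392 = 2^3·49. Since 437 ≡ 5 (mod 8), (2 / 437) = -1, and (2 / 437)^3 = -1. Now have -(49 / 437).
49 ≡ 1 (mod 4), so quadratic reciprocity gives (49 / 437) = (437 / 49). Reduce: 437 ≡ 45 (mod 49). Now have -(45 / 49).
45 ≡ 1 (mod 4), so quadratic reciprocity gives (45 / 49) = (49 / 45). Reduce: 49 ≡ 4 (mod 45). Now have -(4 / 45).
Factor out 2: 4 = 2^2. Since 45 ≡ 5 (mod 8), (2 / 45) = -1, and (2 / 45)^2 = +1. Now have -(1 / 45).
(1 / 45) = 1. Collecting the sign factors: -1.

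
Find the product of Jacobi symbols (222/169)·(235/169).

1

By multiplicativity, (222·235/169) = (222/169)·(235/169).
First factor (222/169):
Reduce the numerator: 222 ≡ 53 (mod 169), so (222/169) = (53/169).
53 ≡ 1 (mod 4), so quadratic reciprocity gives (53/169) = (169/53). Reduce: 169 ≡ 10 (mod 53). Now have (10/53).
Factor out 2: 10 = 2·5. Since 53 ≡ 5 (mod 8), (2/53) = -1. Now have -(5/53).
5 ≡ 1 (mod 4), so quadratic reciprocity gives (5/53) = (53/5). Reduce: 53 ≡ 3 (mod 5). Now have -(3/5).
5 ≡ 1 (mod 4), so quadratic reciprocity gives (3/5) = (5/3). Reduce: 5 ≡ 2 (mod 3). Now have -(2/3).
Factor out 2: 2 = 2. Since 3 ≡ 3 (mod 8), (2/3) = -1. Now have (1/3).
(1/3) = 1. Collecting the sign factors: 1.
Second factor (235/169):
Reduce the numerator: 235 ≡ 66 (mod 169), so (235/169) = (66/169).
Factor out 2: 66 = 2·33. Since 169 ≡ 1 (mod 8), (2/169) = +1. Now have (33/169).
33 ≡ 1 (mod 4), so quadratic reciprocity gives (33/169) = (169/33). Reduce: 169 ≡ 4 (mod 33). Now have (4/33).
Factor out 2: 4 = 2^2. Since 33 ≡ 1 (mod 8), (2/33) = +1, and (2/33)^2 = +1. Now have (1/33).
(1/33) = 1. Collecting the sign factors: 1.
Product: (1)·(1) = 1.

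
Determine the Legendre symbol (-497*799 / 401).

1

By multiplicativity, (-497·799 / 401) = (-497 / 401)·(799 / 401).
First factor (-497 / 401):
(-497 / 401)
  = (497 / 401)    [401 ≡ 1 mod 4 ⇒ (-1 / 401) = +1]
  = (96 / 401)    [497 ≡ 96 mod 401]
  = (3 / 401)    [401 ≡ 1 mod 8 ⇒ (2 / 401)^5 = +1]
  = (401 / 3)    [QR: 401 ≡ 1 mod 4, sign kept]
  = (2 / 3)    [401 ≡ 2 mod 3]
  = -(1 / 3)    [3 ≡ 3 mod 8 ⇒ (2 / 3) = -1]
  = -1    [(1 / 3) = 1]
Second factor (799 / 401):
(799 / 401)
  = (398 / 401)    [799 ≡ 398 mod 401]
  = (199 / 401)    [401 ≡ 1 mod 8 ⇒ (2 / 401) = +1]
  = (401 / 199)    [QR: 401 ≡ 1 mod 4, sign kept]
  = (3 / 199)    [401 ≡ 3 mod 199]
  = -(199 / 3)    [QR: both ≡ 3 mod 4, sign flips]
  = -(1 / 3)    [199 ≡ 1 mod 3]
  = -1    [(1 / 3) = 1]
Product: (-1)·(-1) = 1.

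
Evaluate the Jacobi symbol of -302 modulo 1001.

Reduce the numerator: -302 ≡ 699 (mod 1001), so (-302/1001) = (699/1001).
1001 ≡ 1 (mod 4), so quadratic reciprocity gives (699/1001) = (1001/699). Reduce: 1001 ≡ 302 (mod 699). Now have (302/699).
Factor out 2: 302 = 2·151. Since 699 ≡ 3 (mod 8), (2/699) = -1. Now have -(151/699).
Both 151 ≡ 3 and 699 ≡ 3 (mod 4), so reciprocity gives (151/699) = -(699/151). Reduce: 699 ≡ 95 (mod 151). Now have (95/151).
Both 95 ≡ 3 and 151 ≡ 3 (mod 4), so reciprocity gives (95/151) = -(151/95). Reduce: 151 ≡ 56 (mod 95). Now have -(56/95).
Factor out 2: 56 = 2^3·7. Since 95 ≡ 7 (mod 8), (2/95) = +1, and (2/95)^3 = +1. Now have -(7/95).
Both 7 ≡ 3 and 95 ≡ 3 (mod 4), so reciprocity gives (7/95) = -(95/7). Reduce: 95 ≡ 4 (mod 7). Now have (4/7).
Factor out 2: 4 = 2^2. Since 7 ≡ 7 (mod 8), (2/7) = +1, and (2/7)^2 = +1. Now have (1/7).
(1/7) = 1. Collecting the sign factors: 1.

1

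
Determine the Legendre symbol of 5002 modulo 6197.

1

Factor out 2: 5002 = 2·2501. Since 6197 ≡ 5 (mod 8), (2 / 6197) = -1. Now have -(2501 / 6197).
2501 ≡ 1 (mod 4), so quadratic reciprocity gives (2501 / 6197) = (6197 / 2501). Reduce: 6197 ≡ 1195 (mod 2501). Now have -(1195 / 2501).
2501 ≡ 1 (mod 4), so quadratic reciprocity gives (1195 / 2501) = (2501 / 1195). Reduce: 2501 ≡ 111 (mod 1195). Now have -(111 / 1195).
Both 111 ≡ 3 and 1195 ≡ 3 (mod 4), so reciprocity gives (111 / 1195) = -(1195 / 111). Reduce: 1195 ≡ 85 (mod 111). Now have (85 / 111).
85 ≡ 1 (mod 4), so quadratic reciprocity gives (85 / 111) = (111 / 85). Reduce: 111 ≡ 26 (mod 85). Now have (26 / 85).
Factor out 2: 26 = 2·13. Since 85 ≡ 5 (mod 8), (2 / 85) = -1. Now have -(13 / 85).
13 ≡ 1 (mod 4), so quadratic reciprocity gives (13 / 85) = (85 / 13). Reduce: 85 ≡ 7 (mod 13). Now have -(7 / 13).
13 ≡ 1 (mod 4), so quadratic reciprocity gives (7 / 13) = (13 / 7). Reduce: 13 ≡ 6 (mod 7). Now have -(6 / 7).
Factor out 2: 6 = 2·3. Since 7 ≡ 7 (mod 8), (2 / 7) = +1. Now have -(3 / 7).
Both 3 ≡ 3 and 7 ≡ 3 (mod 4), so reciprocity gives (3 / 7) = -(7 / 3). Reduce: 7 ≡ 1 (mod 3). Now have (1 / 3).
(1 / 3) = 1. Collecting the sign factors: 1.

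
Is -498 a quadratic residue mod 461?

Reduce the numerator: -498 ≡ 424 (mod 461), so (-498/461) = (424/461).
Factor out 2: 424 = 2^3·53. Since 461 ≡ 5 (mod 8), (2/461) = -1, and (2/461)^3 = -1. Now have -(53/461).
53 ≡ 1 (mod 4), so quadratic reciprocity gives (53/461) = (461/53). Reduce: 461 ≡ 37 (mod 53). Now have -(37/53).
37 ≡ 1 (mod 4), so quadratic reciprocity gives (37/53) = (53/37). Reduce: 53 ≡ 16 (mod 37). Now have -(16/37).
Factor out 2: 16 = 2^4. Since 37 ≡ 5 (mod 8), (2/37) = -1, and (2/37)^4 = +1. Now have -(1/37).
(1/37) = 1. Collecting the sign factors: -1.
(-498/461) = -1, and 461 is prime, so -498 is not a quadratic residue mod 461.

no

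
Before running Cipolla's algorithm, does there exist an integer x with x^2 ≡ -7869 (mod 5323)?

yes

(-7869|5323)
  = -(7869|5323)    [5323 ≡ 3 mod 4 ⇒ (-1|5323) = -1]
  = -(2546|5323)    [7869 ≡ 2546 mod 5323]
  = (1273|5323)    [5323 ≡ 3 mod 8 ⇒ (2|5323) = -1]
  = (5323|1273)    [QR: 1273 ≡ 1 mod 4, sign kept]
  = (231|1273)    [5323 ≡ 231 mod 1273]
  = (1273|231)    [QR: 1273 ≡ 1 mod 4, sign kept]
  = (118|231)    [1273 ≡ 118 mod 231]
  = (59|231)    [231 ≡ 7 mod 8 ⇒ (2|231) = +1]
  = -(231|59)    [QR: both ≡ 3 mod 4, sign flips]
  = -(54|59)    [231 ≡ 54 mod 59]
  = (27|59)    [59 ≡ 3 mod 8 ⇒ (2|59) = -1]
  = -(59|27)    [QR: both ≡ 3 mod 4, sign flips]
  = -(5|27)    [59 ≡ 5 mod 27]
  = -(27|5)    [QR: 5 ≡ 1 mod 4, sign kept]
  = -(2|5)    [27 ≡ 2 mod 5]
  = (1|5)    [5 ≡ 5 mod 8 ⇒ (2|5) = -1]
  = 1    [(1|5) = 1]
(-7869|5323) = 1, and 5323 is prime, so -7869 is a quadratic residue mod 5323.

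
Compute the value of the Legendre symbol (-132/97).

1

Reduce the numerator: -132 ≡ 62 (mod 97), so (-132/97) = (62/97).
Factor out 2: 62 = 2·31. Since 97 ≡ 1 (mod 8), (2/97) = +1. Now have (31/97).
97 ≡ 1 (mod 4), so quadratic reciprocity gives (31/97) = (97/31). Reduce: 97 ≡ 4 (mod 31). Now have (4/31).
Factor out 2: 4 = 2^2. Since 31 ≡ 7 (mod 8), (2/31) = +1, and (2/31)^2 = +1. Now have (1/31).
(1/31) = 1. Collecting the sign factors: 1.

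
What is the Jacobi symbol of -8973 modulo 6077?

-1

(-8973/6077)
  = (3181/6077)    [-8973 ≡ 3181 mod 6077]
  = (6077/3181)    [QR: 3181 ≡ 1 mod 4, sign kept]
  = (2896/3181)    [6077 ≡ 2896 mod 3181]
  = (181/3181)    [3181 ≡ 5 mod 8 ⇒ (2/3181)^4 = +1]
  = (3181/181)    [QR: 181 ≡ 1 mod 4, sign kept]
  = (104/181)    [3181 ≡ 104 mod 181]
  = -(13/181)    [181 ≡ 5 mod 8 ⇒ (2/181)^3 = -1]
  = -(181/13)    [QR: 13 ≡ 1 mod 4, sign kept]
  = -(12/13)    [181 ≡ 12 mod 13]
  = -(3/13)    [13 ≡ 5 mod 8 ⇒ (2/13)^2 = +1]
  = -(13/3)    [QR: 13 ≡ 1 mod 4, sign kept]
  = -(1/3)    [13 ≡ 1 mod 3]
  = -1    [(1/3) = 1]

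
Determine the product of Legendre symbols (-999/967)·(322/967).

By multiplicativity, (-999·322/967) = (-999/967)·(322/967).
First factor (-999/967):
Reduce the numerator: -999 ≡ 935 (mod 967), so (-999/967) = (935/967).
Both 935 ≡ 3 and 967 ≡ 3 (mod 4), so reciprocity gives (935/967) = -(967/935). Reduce: 967 ≡ 32 (mod 935). Now have -(32/935).
Factor out 2: 32 = 2^5. Since 935 ≡ 7 (mod 8), (2/935) = +1, and (2/935)^5 = +1. Now have -(1/935).
(1/935) = 1. Collecting the sign factors: -1.
Second factor (322/967):
Factor out 2: 322 = 2·161. Since 967 ≡ 7 (mod 8), (2/967) = +1. Now have (161/967).
161 ≡ 1 (mod 4), so quadratic reciprocity gives (161/967) = (967/161). Reduce: 967 ≡ 1 (mod 161). Now have (1/161).
(1/161) = 1. Collecting the sign factors: 1.
Product: (-1)·(1) = -1.

-1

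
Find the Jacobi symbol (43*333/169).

By multiplicativity, (43·333/169) = (43/169)·(333/169).
First factor (43/169):
169 ≡ 1 (mod 4), so quadratic reciprocity gives (43/169) = (169/43). Reduce: 169 ≡ 40 (mod 43). Now have (40/43).
Factor out 2: 40 = 2^3·5. Since 43 ≡ 3 (mod 8), (2/43) = -1, and (2/43)^3 = -1. Now have -(5/43).
5 ≡ 1 (mod 4), so quadratic reciprocity gives (5/43) = (43/5). Reduce: 43 ≡ 3 (mod 5). Now have -(3/5).
5 ≡ 1 (mod 4), so quadratic reciprocity gives (3/5) = (5/3). Reduce: 5 ≡ 2 (mod 3). Now have -(2/3).
Factor out 2: 2 = 2. Since 3 ≡ 3 (mod 8), (2/3) = -1. Now have (1/3).
(1/3) = 1. Collecting the sign factors: 1.
Second factor (333/169):
Reduce the numerator: 333 ≡ 164 (mod 169), so (333/169) = (164/169).
Factor out 2: 164 = 2^2·41. Since 169 ≡ 1 (mod 8), (2/169) = +1, and (2/169)^2 = +1. Now have (41/169).
41 ≡ 1 (mod 4), so quadratic reciprocity gives (41/169) = (169/41). Reduce: 169 ≡ 5 (mod 41). Now have (5/41).
5 ≡ 1 (mod 4), so quadratic reciprocity gives (5/41) = (41/5). Reduce: 41 ≡ 1 (mod 5). Now have (1/5).
(1/5) = 1. Collecting the sign factors: 1.
Product: (1)·(1) = 1.

1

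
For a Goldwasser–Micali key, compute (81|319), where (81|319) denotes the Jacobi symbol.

1

81 ≡ 1 (mod 4), so quadratic reciprocity gives (81|319) = (319|81). Reduce: 319 ≡ 76 (mod 81). Now have (76|81).
Factor out 2: 76 = 2^2·19. Since 81 ≡ 1 (mod 8), (2|81) = +1, and (2|81)^2 = +1. Now have (19|81).
81 ≡ 1 (mod 4), so quadratic reciprocity gives (19|81) = (81|19). Reduce: 81 ≡ 5 (mod 19). Now have (5|19).
5 ≡ 1 (mod 4), so quadratic reciprocity gives (5|19) = (19|5). Reduce: 19 ≡ 4 (mod 5). Now have (4|5).
Factor out 2: 4 = 2^2. Since 5 ≡ 5 (mod 8), (2|5) = -1, and (2|5)^2 = +1. Now have (1|5).
(1|5) = 1. Collecting the sign factors: 1.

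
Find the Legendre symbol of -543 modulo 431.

1

Reduce the numerator: -543 ≡ 319 (mod 431), so (-543 / 431) = (319 / 431).
Both 319 ≡ 3 and 431 ≡ 3 (mod 4), so reciprocity gives (319 / 431) = -(431 / 319). Reduce: 431 ≡ 112 (mod 319). Now have -(112 / 319).
Factor out 2: 112 = 2^4·7. Since 319 ≡ 7 (mod 8), (2 / 319) = +1, and (2 / 319)^4 = +1. Now have -(7 / 319).
Both 7 ≡ 3 and 319 ≡ 3 (mod 4), so reciprocity gives (7 / 319) = -(319 / 7). Reduce: 319 ≡ 4 (mod 7). Now have (4 / 7).
Factor out 2: 4 = 2^2. Since 7 ≡ 7 (mod 8), (2 / 7) = +1, and (2 / 7)^2 = +1. Now have (1 / 7).
(1 / 7) = 1. Collecting the sign factors: 1.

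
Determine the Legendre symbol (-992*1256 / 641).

By multiplicativity, (-992·1256 / 641) = (-992 / 641)·(1256 / 641).
First factor (-992 / 641):
(-992 / 641)
  = (290 / 641)    [-992 ≡ 290 mod 641]
  = (145 / 641)    [641 ≡ 1 mod 8 ⇒ (2 / 641) = +1]
  = (641 / 145)    [QR: 145 ≡ 1 mod 4, sign kept]
  = (61 / 145)    [641 ≡ 61 mod 145]
  = (145 / 61)    [QR: 61 ≡ 1 mod 4, sign kept]
  = (23 / 61)    [145 ≡ 23 mod 61]
  = (61 / 23)    [QR: 61 ≡ 1 mod 4, sign kept]
  = (15 / 23)    [61 ≡ 15 mod 23]
  = -(23 / 15)    [QR: both ≡ 3 mod 4, sign flips]
  = -(8 / 15)    [23 ≡ 8 mod 15]
  = -(1 / 15)    [15 ≡ 7 mod 8 ⇒ (2 / 15)^3 = +1]
  = -1    [(1 / 15) = 1]
Second factor (1256 / 641):
(1256 / 641)
  = (615 / 641)    [1256 ≡ 615 mod 641]
  = (641 / 615)    [QR: 641 ≡ 1 mod 4, sign kept]
  = (26 / 615)    [641 ≡ 26 mod 615]
  = (13 / 615)    [615 ≡ 7 mod 8 ⇒ (2 / 615) = +1]
  = (615 / 13)    [QR: 13 ≡ 1 mod 4, sign kept]
  = (4 / 13)    [615 ≡ 4 mod 13]
  = (1 / 13)    [13 ≡ 5 mod 8 ⇒ (2 / 13)^2 = +1]
  = 1    [(1 / 13) = 1]
Product: (-1)·(1) = -1.

-1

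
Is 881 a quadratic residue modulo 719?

yes

(881|719)
  = (162|719)    [881 ≡ 162 mod 719]
  = (81|719)    [719 ≡ 7 mod 8 ⇒ (2|719) = +1]
  = (719|81)    [QR: 81 ≡ 1 mod 4, sign kept]
  = (71|81)    [719 ≡ 71 mod 81]
  = (81|71)    [QR: 81 ≡ 1 mod 4, sign kept]
  = (10|71)    [81 ≡ 10 mod 71]
  = (5|71)    [71 ≡ 7 mod 8 ⇒ (2|71) = +1]
  = (71|5)    [QR: 5 ≡ 1 mod 4, sign kept]
  = (1|5)    [71 ≡ 1 mod 5]
  = 1    [(1|5) = 1]
(881|719) = 1, and 719 is prime, so 881 is a quadratic residue mod 719.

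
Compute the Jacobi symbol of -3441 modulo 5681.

Reduce the numerator: -3441 ≡ 2240 (mod 5681), so (-3441 / 5681) = (2240 / 5681).
Factor out 2: 2240 = 2^6·35. Since 5681 ≡ 1 (mod 8), (2 / 5681) = +1, and (2 / 5681)^6 = +1. Now have (35 / 5681).
5681 ≡ 1 (mod 4), so quadratic reciprocity gives (35 / 5681) = (5681 / 35). Reduce: 5681 ≡ 11 (mod 35). Now have (11 / 35).
Both 11 ≡ 3 and 35 ≡ 3 (mod 4), so reciprocity gives (11 / 35) = -(35 / 11). Reduce: 35 ≡ 2 (mod 11). Now have -(2 / 11).
Factor out 2: 2 = 2. Since 11 ≡ 3 (mod 8), (2 / 11) = -1. Now have (1 / 11).
(1 / 11) = 1. Collecting the sign factors: 1.

1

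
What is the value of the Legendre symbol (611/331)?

1

Reduce the numerator: 611 ≡ 280 (mod 331), so (611/331) = (280/331).
Factor out 2: 280 = 2^3·35. Since 331 ≡ 3 (mod 8), (2/331) = -1, and (2/331)^3 = -1. Now have -(35/331).
Both 35 ≡ 3 and 331 ≡ 3 (mod 4), so reciprocity gives (35/331) = -(331/35). Reduce: 331 ≡ 16 (mod 35). Now have (16/35).
Factor out 2: 16 = 2^4. Since 35 ≡ 3 (mod 8), (2/35) = -1, and (2/35)^4 = +1. Now have (1/35).
(1/35) = 1. Collecting the sign factors: 1.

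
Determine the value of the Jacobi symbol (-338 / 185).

(-338 / 185)
  = (32 / 185)    [-338 ≡ 32 mod 185]
  = (1 / 185)    [185 ≡ 1 mod 8 ⇒ (2 / 185)^5 = +1]
  = 1    [(1 / 185) = 1]

1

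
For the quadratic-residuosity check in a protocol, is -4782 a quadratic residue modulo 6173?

(-4782|6173)
  = (1391|6173)    [-4782 ≡ 1391 mod 6173]
  = (6173|1391)    [QR: 6173 ≡ 1 mod 4, sign kept]
  = (609|1391)    [6173 ≡ 609 mod 1391]
  = (1391|609)    [QR: 609 ≡ 1 mod 4, sign kept]
  = (173|609)    [1391 ≡ 173 mod 609]
  = (609|173)    [QR: 173 ≡ 1 mod 4, sign kept]
  = (90|173)    [609 ≡ 90 mod 173]
  = -(45|173)    [173 ≡ 5 mod 8 ⇒ (2|173) = -1]
  = -(173|45)    [QR: 45 ≡ 1 mod 4, sign kept]
  = -(38|45)    [173 ≡ 38 mod 45]
  = (19|45)    [45 ≡ 5 mod 8 ⇒ (2|45) = -1]
  = (45|19)    [QR: 45 ≡ 1 mod 4, sign kept]
  = (7|19)    [45 ≡ 7 mod 19]
  = -(19|7)    [QR: both ≡ 3 mod 4, sign flips]
  = -(5|7)    [19 ≡ 5 mod 7]
  = -(7|5)    [QR: 5 ≡ 1 mod 4, sign kept]
  = -(2|5)    [7 ≡ 2 mod 5]
  = (1|5)    [5 ≡ 5 mod 8 ⇒ (2|5) = -1]
  = 1    [(1|5) = 1]
(-4782|6173) = 1, and 6173 is prime, so -4782 is a quadratic residue mod 6173.

yes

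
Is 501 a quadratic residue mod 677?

(501|677)
  = (677|501)    [QR: 501 ≡ 1 mod 4, sign kept]
  = (176|501)    [677 ≡ 176 mod 501]
  = (11|501)    [501 ≡ 5 mod 8 ⇒ (2|501)^4 = +1]
  = (501|11)    [QR: 501 ≡ 1 mod 4, sign kept]
  = (6|11)    [501 ≡ 6 mod 11]
  = -(3|11)    [11 ≡ 3 mod 8 ⇒ (2|11) = -1]
  = (11|3)    [QR: both ≡ 3 mod 4, sign flips]
  = (2|3)    [11 ≡ 2 mod 3]
  = -(1|3)    [3 ≡ 3 mod 8 ⇒ (2|3) = -1]
  = -1    [(1|3) = 1]
The Legendre symbol is -1, so x^2 ≡ 501 (mod 677) has no solution.

no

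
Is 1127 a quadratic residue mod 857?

yes

Reduce the numerator: 1127 ≡ 270 (mod 857), so (1127/857) = (270/857).
Factor out 2: 270 = 2·135. Since 857 ≡ 1 (mod 8), (2/857) = +1. Now have (135/857).
857 ≡ 1 (mod 4), so quadratic reciprocity gives (135/857) = (857/135). Reduce: 857 ≡ 47 (mod 135). Now have (47/135).
Both 47 ≡ 3 and 135 ≡ 3 (mod 4), so reciprocity gives (47/135) = -(135/47). Reduce: 135 ≡ 41 (mod 47). Now have -(41/47).
41 ≡ 1 (mod 4), so quadratic reciprocity gives (41/47) = (47/41). Reduce: 47 ≡ 6 (mod 41). Now have -(6/41).
Factor out 2: 6 = 2·3. Since 41 ≡ 1 (mod 8), (2/41) = +1. Now have -(3/41).
41 ≡ 1 (mod 4), so quadratic reciprocity gives (3/41) = (41/3). Reduce: 41 ≡ 2 (mod 3). Now have -(2/3).
Factor out 2: 2 = 2. Since 3 ≡ 3 (mod 8), (2/3) = -1. Now have (1/3).
(1/3) = 1. Collecting the sign factors: 1.
(1127/857) = 1, and 857 is prime, so 1127 is a quadratic residue mod 857.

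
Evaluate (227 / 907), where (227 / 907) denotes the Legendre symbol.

(227 / 907)
  = -(907 / 227)    [QR: both ≡ 3 mod 4, sign flips]
  = -(226 / 227)    [907 ≡ 226 mod 227]
  = (113 / 227)    [227 ≡ 3 mod 8 ⇒ (2 / 227) = -1]
  = (227 / 113)    [QR: 113 ≡ 1 mod 4, sign kept]
  = (1 / 113)    [227 ≡ 1 mod 113]
  = 1    [(1 / 113) = 1]

1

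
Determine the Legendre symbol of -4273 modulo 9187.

1

Pull out -1: (-4273/9187) = (-1/9187)·(4273/9187). Since 9187 ≡ 3 (mod 4), (-1/9187) = -1. Now have -(4273/9187).
4273 ≡ 1 (mod 4), so quadratic reciprocity gives (4273/9187) = (9187/4273). Reduce: 9187 ≡ 641 (mod 4273). Now have -(641/4273).
641 ≡ 1 (mod 4), so quadratic reciprocity gives (641/4273) = (4273/641). Reduce: 4273 ≡ 427 (mod 641). Now have -(427/641).
641 ≡ 1 (mod 4), so quadratic reciprocity gives (427/641) = (641/427). Reduce: 641 ≡ 214 (mod 427). Now have -(214/427).
Factor out 2: 214 = 2·107. Since 427 ≡ 3 (mod 8), (2/427) = -1. Now have (107/427).
Both 107 ≡ 3 and 427 ≡ 3 (mod 4), so reciprocity gives (107/427) = -(427/107). Reduce: 427 ≡ 106 (mod 107). Now have -(106/107).
Factor out 2: 106 = 2·53. Since 107 ≡ 3 (mod 8), (2/107) = -1. Now have (53/107).
53 ≡ 1 (mod 4), so quadratic reciprocity gives (53/107) = (107/53). Reduce: 107 ≡ 1 (mod 53). Now have (1/53).
(1/53) = 1. Collecting the sign factors: 1.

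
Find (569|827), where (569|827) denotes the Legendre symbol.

-1

569 ≡ 1 (mod 4), so quadratic reciprocity gives (569|827) = (827|569). Reduce: 827 ≡ 258 (mod 569). Now have (258|569).
Factor out 2: 258 = 2·129. Since 569 ≡ 1 (mod 8), (2|569) = +1. Now have (129|569).
129 ≡ 1 (mod 4), so quadratic reciprocity gives (129|569) = (569|129). Reduce: 569 ≡ 53 (mod 129). Now have (53|129).
53 ≡ 1 (mod 4), so quadratic reciprocity gives (53|129) = (129|53). Reduce: 129 ≡ 23 (mod 53). Now have (23|53).
53 ≡ 1 (mod 4), so quadratic reciprocity gives (23|53) = (53|23). Reduce: 53 ≡ 7 (mod 23). Now have (7|23).
Both 7 ≡ 3 and 23 ≡ 3 (mod 4), so reciprocity gives (7|23) = -(23|7). Reduce: 23 ≡ 2 (mod 7). Now have -(2|7).
Factor out 2: 2 = 2. Since 7 ≡ 7 (mod 8), (2|7) = +1. Now have -(1|7).
(1|7) = 1. Collecting the sign factors: -1.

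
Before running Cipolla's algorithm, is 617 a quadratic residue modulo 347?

yes

Reduce the numerator: 617 ≡ 270 (mod 347), so (617/347) = (270/347).
Factor out 2: 270 = 2·135. Since 347 ≡ 3 (mod 8), (2/347) = -1. Now have -(135/347).
Both 135 ≡ 3 and 347 ≡ 3 (mod 4), so reciprocity gives (135/347) = -(347/135). Reduce: 347 ≡ 77 (mod 135). Now have (77/135).
77 ≡ 1 (mod 4), so quadratic reciprocity gives (77/135) = (135/77). Reduce: 135 ≡ 58 (mod 77). Now have (58/77).
Factor out 2: 58 = 2·29. Since 77 ≡ 5 (mod 8), (2/77) = -1. Now have -(29/77).
29 ≡ 1 (mod 4), so quadratic reciprocity gives (29/77) = (77/29). Reduce: 77 ≡ 19 (mod 29). Now have -(19/29).
29 ≡ 1 (mod 4), so quadratic reciprocity gives (19/29) = (29/19). Reduce: 29 ≡ 10 (mod 19). Now have -(10/19).
Factor out 2: 10 = 2·5. Since 19 ≡ 3 (mod 8), (2/19) = -1. Now have (5/19).
5 ≡ 1 (mod 4), so quadratic reciprocity gives (5/19) = (19/5). Reduce: 19 ≡ 4 (mod 5). Now have (4/5).
Factor out 2: 4 = 2^2. Since 5 ≡ 5 (mod 8), (2/5) = -1, and (2/5)^2 = +1. Now have (1/5).
(1/5) = 1. Collecting the sign factors: 1.
The Legendre symbol is 1, so x^2 ≡ 617 (mod 347) has solution.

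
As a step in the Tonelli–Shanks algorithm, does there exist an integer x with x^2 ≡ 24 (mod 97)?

yes

(24/97)
  = (3/97)    [97 ≡ 1 mod 8 ⇒ (2/97)^3 = +1]
  = (97/3)    [QR: 97 ≡ 1 mod 4, sign kept]
  = (1/3)    [97 ≡ 1 mod 3]
  = 1    [(1/3) = 1]
The Legendre symbol is 1, so x^2 ≡ 24 (mod 97) has solution.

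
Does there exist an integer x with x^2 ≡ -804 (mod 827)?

Pull out -1: (-804/827) = (-1/827)·(804/827). Since 827 ≡ 3 (mod 4), (-1/827) = -1. Now have -(804/827).
Factor out 2: 804 = 2^2·201. Since 827 ≡ 3 (mod 8), (2/827) = -1, and (2/827)^2 = +1. Now have -(201/827).
201 ≡ 1 (mod 4), so quadratic reciprocity gives (201/827) = (827/201). Reduce: 827 ≡ 23 (mod 201). Now have -(23/201).
201 ≡ 1 (mod 4), so quadratic reciprocity gives (23/201) = (201/23). Reduce: 201 ≡ 17 (mod 23). Now have -(17/23).
17 ≡ 1 (mod 4), so quadratic reciprocity gives (17/23) = (23/17). Reduce: 23 ≡ 6 (mod 17). Now have -(6/17).
Factor out 2: 6 = 2·3. Since 17 ≡ 1 (mod 8), (2/17) = +1. Now have -(3/17).
17 ≡ 1 (mod 4), so quadratic reciprocity gives (3/17) = (17/3). Reduce: 17 ≡ 2 (mod 3). Now have -(2/3).
Factor out 2: 2 = 2. Since 3 ≡ 3 (mod 8), (2/3) = -1. Now have (1/3).
(1/3) = 1. Collecting the sign factors: 1.
The Legendre symbol is 1, so x^2 ≡ -804 (mod 827) has solution.

yes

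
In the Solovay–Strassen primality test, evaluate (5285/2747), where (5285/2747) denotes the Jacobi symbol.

1

(5285/2747)
  = (2538/2747)    [5285 ≡ 2538 mod 2747]
  = -(1269/2747)    [2747 ≡ 3 mod 8 ⇒ (2/2747) = -1]
  = -(2747/1269)    [QR: 1269 ≡ 1 mod 4, sign kept]
  = -(209/1269)    [2747 ≡ 209 mod 1269]
  = -(1269/209)    [QR: 209 ≡ 1 mod 4, sign kept]
  = -(15/209)    [1269 ≡ 15 mod 209]
  = -(209/15)    [QR: 209 ≡ 1 mod 4, sign kept]
  = -(14/15)    [209 ≡ 14 mod 15]
  = -(7/15)    [15 ≡ 7 mod 8 ⇒ (2/15) = +1]
  = (15/7)    [QR: both ≡ 3 mod 4, sign flips]
  = (1/7)    [15 ≡ 1 mod 7]
  = 1    [(1/7) = 1]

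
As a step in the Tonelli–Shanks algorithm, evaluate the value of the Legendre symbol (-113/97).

Reduce the numerator: -113 ≡ 81 (mod 97), so (-113/97) = (81/97).
81 ≡ 1 (mod 4), so quadratic reciprocity gives (81/97) = (97/81). Reduce: 97 ≡ 16 (mod 81). Now have (16/81).
Factor out 2: 16 = 2^4. Since 81 ≡ 1 (mod 8), (2/81) = +1, and (2/81)^4 = +1. Now have (1/81).
(1/81) = 1. Collecting the sign factors: 1.

1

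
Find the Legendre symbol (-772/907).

Reduce the numerator: -772 ≡ 135 (mod 907), so (-772/907) = (135/907).
Both 135 ≡ 3 and 907 ≡ 3 (mod 4), so reciprocity gives (135/907) = -(907/135). Reduce: 907 ≡ 97 (mod 135). Now have -(97/135).
97 ≡ 1 (mod 4), so quadratic reciprocity gives (97/135) = (135/97). Reduce: 135 ≡ 38 (mod 97). Now have -(38/97).
Factor out 2: 38 = 2·19. Since 97 ≡ 1 (mod 8), (2/97) = +1. Now have -(19/97).
97 ≡ 1 (mod 4), so quadratic reciprocity gives (19/97) = (97/19). Reduce: 97 ≡ 2 (mod 19). Now have -(2/19).
Factor out 2: 2 = 2. Since 19 ≡ 3 (mod 8), (2/19) = -1. Now have (1/19).
(1/19) = 1. Collecting the sign factors: 1.

1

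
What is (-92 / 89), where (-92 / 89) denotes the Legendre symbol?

-1

Reduce the numerator: -92 ≡ 86 (mod 89), so (-92 / 89) = (86 / 89).
Factor out 2: 86 = 2·43. Since 89 ≡ 1 (mod 8), (2 / 89) = +1. Now have (43 / 89).
89 ≡ 1 (mod 4), so quadratic reciprocity gives (43 / 89) = (89 / 43). Reduce: 89 ≡ 3 (mod 43). Now have (3 / 43).
Both 3 ≡ 3 and 43 ≡ 3 (mod 4), so reciprocity gives (3 / 43) = -(43 / 3). Reduce: 43 ≡ 1 (mod 3). Now have -(1 / 3).
(1 / 3) = 1. Collecting the sign factors: -1.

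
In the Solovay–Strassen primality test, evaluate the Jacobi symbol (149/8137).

149 ≡ 1 (mod 4), so quadratic reciprocity gives (149/8137) = (8137/149). Reduce: 8137 ≡ 91 (mod 149). Now have (91/149).
149 ≡ 1 (mod 4), so quadratic reciprocity gives (91/149) = (149/91). Reduce: 149 ≡ 58 (mod 91). Now have (58/91).
Factor out 2: 58 = 2·29. Since 91 ≡ 3 (mod 8), (2/91) = -1. Now have -(29/91).
29 ≡ 1 (mod 4), so quadratic reciprocity gives (29/91) = (91/29). Reduce: 91 ≡ 4 (mod 29). Now have -(4/29).
Factor out 2: 4 = 2^2. Since 29 ≡ 5 (mod 8), (2/29) = -1, and (2/29)^2 = +1. Now have -(1/29).
(1/29) = 1. Collecting the sign factors: -1.

-1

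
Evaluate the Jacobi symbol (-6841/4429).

-1

(-6841/4429)
  = (2017/4429)    [-6841 ≡ 2017 mod 4429]
  = (4429/2017)    [QR: 2017 ≡ 1 mod 4, sign kept]
  = (395/2017)    [4429 ≡ 395 mod 2017]
  = (2017/395)    [QR: 2017 ≡ 1 mod 4, sign kept]
  = (42/395)    [2017 ≡ 42 mod 395]
  = -(21/395)    [395 ≡ 3 mod 8 ⇒ (2/395) = -1]
  = -(395/21)    [QR: 21 ≡ 1 mod 4, sign kept]
  = -(17/21)    [395 ≡ 17 mod 21]
  = -(21/17)    [QR: 17 ≡ 1 mod 4, sign kept]
  = -(4/17)    [21 ≡ 4 mod 17]
  = -(1/17)    [17 ≡ 1 mod 8 ⇒ (2/17)^2 = +1]
  = -1    [(1/17) = 1]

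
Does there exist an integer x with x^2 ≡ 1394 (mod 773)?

yes

Reduce the numerator: 1394 ≡ 621 (mod 773), so (1394|773) = (621|773).
621 ≡ 1 (mod 4), so quadratic reciprocity gives (621|773) = (773|621). Reduce: 773 ≡ 152 (mod 621). Now have (152|621).
Factor out 2: 152 = 2^3·19. Since 621 ≡ 5 (mod 8), (2|621) = -1, and (2|621)^3 = -1. Now have -(19|621).
621 ≡ 1 (mod 4), so quadratic reciprocity gives (19|621) = (621|19). Reduce: 621 ≡ 13 (mod 19). Now have -(13|19).
13 ≡ 1 (mod 4), so quadratic reciprocity gives (13|19) = (19|13). Reduce: 19 ≡ 6 (mod 13). Now have -(6|13).
Factor out 2: 6 = 2·3. Since 13 ≡ 5 (mod 8), (2|13) = -1. Now have (3|13).
13 ≡ 1 (mod 4), so quadratic reciprocity gives (3|13) = (13|3). Reduce: 13 ≡ 1 (mod 3). Now have (1|3).
(1|3) = 1. Collecting the sign factors: 1.
(1394|773) = 1, and 773 is prime, so 1394 is a quadratic residue mod 773.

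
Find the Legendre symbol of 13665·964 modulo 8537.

-1

By multiplicativity, (13665·964 / 8537) = (13665 / 8537)·(964 / 8537).
First factor (13665 / 8537):
(13665 / 8537)
  = (5128 / 8537)    [13665 ≡ 5128 mod 8537]
  = (641 / 8537)    [8537 ≡ 1 mod 8 ⇒ (2 / 8537)^3 = +1]
  = (8537 / 641)    [QR: 641 ≡ 1 mod 4, sign kept]
  = (204 / 641)    [8537 ≡ 204 mod 641]
  = (51 / 641)    [641 ≡ 1 mod 8 ⇒ (2 / 641)^2 = +1]
  = (641 / 51)    [QR: 641 ≡ 1 mod 4, sign kept]
  = (29 / 51)    [641 ≡ 29 mod 51]
  = (51 / 29)    [QR: 29 ≡ 1 mod 4, sign kept]
  = (22 / 29)    [51 ≡ 22 mod 29]
  = -(11 / 29)    [29 ≡ 5 mod 8 ⇒ (2 / 29) = -1]
  = -(29 / 11)    [QR: 29 ≡ 1 mod 4, sign kept]
  = -(7 / 11)    [29 ≡ 7 mod 11]
  = (11 / 7)    [QR: both ≡ 3 mod 4, sign flips]
  = (4 / 7)    [11 ≡ 4 mod 7]
  = (1 / 7)    [7 ≡ 7 mod 8 ⇒ (2 / 7)^2 = +1]
  = 1    [(1 / 7) = 1]
Second factor (964 / 8537):
(964 / 8537)
  = (241 / 8537)    [8537 ≡ 1 mod 8 ⇒ (2 / 8537)^2 = +1]
  = (8537 / 241)    [QR: 241 ≡ 1 mod 4, sign kept]
  = (102 / 241)    [8537 ≡ 102 mod 241]
  = (51 / 241)    [241 ≡ 1 mod 8 ⇒ (2 / 241) = +1]
  = (241 / 51)    [QR: 241 ≡ 1 mod 4, sign kept]
  = (37 / 51)    [241 ≡ 37 mod 51]
  = (51 / 37)    [QR: 37 ≡ 1 mod 4, sign kept]
  = (14 / 37)    [51 ≡ 14 mod 37]
  = -(7 / 37)    [37 ≡ 5 mod 8 ⇒ (2 / 37) = -1]
  = -(37 / 7)    [QR: 37 ≡ 1 mod 4, sign kept]
  = -(2 / 7)    [37 ≡ 2 mod 7]
  = -(1 / 7)    [7 ≡ 7 mod 8 ⇒ (2 / 7) = +1]
  = -1    [(1 / 7) = 1]
Product: (1)·(-1) = -1.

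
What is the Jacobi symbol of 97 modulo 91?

(97 / 91)
  = (6 / 91)    [97 ≡ 6 mod 91]
  = -(3 / 91)    [91 ≡ 3 mod 8 ⇒ (2 / 91) = -1]
  = (91 / 3)    [QR: both ≡ 3 mod 4, sign flips]
  = (1 / 3)    [91 ≡ 1 mod 3]
  = 1    [(1 / 3) = 1]

1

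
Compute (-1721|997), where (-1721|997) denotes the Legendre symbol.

(-1721|997)
  = (273|997)    [-1721 ≡ 273 mod 997]
  = (997|273)    [QR: 273 ≡ 1 mod 4, sign kept]
  = (178|273)    [997 ≡ 178 mod 273]
  = (89|273)    [273 ≡ 1 mod 8 ⇒ (2|273) = +1]
  = (273|89)    [QR: 89 ≡ 1 mod 4, sign kept]
  = (6|89)    [273 ≡ 6 mod 89]
  = (3|89)    [89 ≡ 1 mod 8 ⇒ (2|89) = +1]
  = (89|3)    [QR: 89 ≡ 1 mod 4, sign kept]
  = (2|3)    [89 ≡ 2 mod 3]
  = -(1|3)    [3 ≡ 3 mod 8 ⇒ (2|3) = -1]
  = -1    [(1|3) = 1]

-1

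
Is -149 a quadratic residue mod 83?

(-149/83)
  = (17/83)    [-149 ≡ 17 mod 83]
  = (83/17)    [QR: 17 ≡ 1 mod 4, sign kept]
  = (15/17)    [83 ≡ 15 mod 17]
  = (17/15)    [QR: 17 ≡ 1 mod 4, sign kept]
  = (2/15)    [17 ≡ 2 mod 15]
  = (1/15)    [15 ≡ 7 mod 8 ⇒ (2/15) = +1]
  = 1    [(1/15) = 1]
The Legendre symbol is 1, so x^2 ≡ -149 (mod 83) has solution.

yes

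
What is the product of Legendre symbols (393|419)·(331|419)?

By multiplicativity, (393·331|419) = (393|419)·(331|419).
First factor (393|419):
393 ≡ 1 (mod 4), so quadratic reciprocity gives (393|419) = (419|393). Reduce: 419 ≡ 26 (mod 393). Now have (26|393).
Factor out 2: 26 = 2·13. Since 393 ≡ 1 (mod 8), (2|393) = +1. Now have (13|393).
13 ≡ 1 (mod 4), so quadratic reciprocity gives (13|393) = (393|13). Reduce: 393 ≡ 3 (mod 13). Now have (3|13).
13 ≡ 1 (mod 4), so quadratic reciprocity gives (3|13) = (13|3). Reduce: 13 ≡ 1 (mod 3). Now have (1|3).
(1|3) = 1. Collecting the sign factors: 1.
Second factor (331|419):
Both 331 ≡ 3 and 419 ≡ 3 (mod 4), so reciprocity gives (331|419) = -(419|331). Reduce: 419 ≡ 88 (mod 331). Now have -(88|331).
Factor out 2: 88 = 2^3·11. Since 331 ≡ 3 (mod 8), (2|331) = -1, and (2|331)^3 = -1. Now have (11|331).
Both 11 ≡ 3 and 331 ≡ 3 (mod 4), so reciprocity gives (11|331) = -(331|11). Reduce: 331 ≡ 1 (mod 11). Now have -(1|11).
(1|11) = 1. Collecting the sign factors: -1.
Product: (1)·(-1) = -1.

-1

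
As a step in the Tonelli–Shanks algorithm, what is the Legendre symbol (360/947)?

(360/947)
  = -(45/947)    [947 ≡ 3 mod 8 ⇒ (2/947)^3 = -1]
  = -(947/45)    [QR: 45 ≡ 1 mod 4, sign kept]
  = -(2/45)    [947 ≡ 2 mod 45]
  = (1/45)    [45 ≡ 5 mod 8 ⇒ (2/45) = -1]
  = 1    [(1/45) = 1]

1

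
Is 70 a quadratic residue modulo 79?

Factor out 2: 70 = 2·35. Since 79 ≡ 7 (mod 8), (2/79) = +1. Now have (35/79).
Both 35 ≡ 3 and 79 ≡ 3 (mod 4), so reciprocity gives (35/79) = -(79/35). Reduce: 79 ≡ 9 (mod 35). Now have -(9/35).
9 ≡ 1 (mod 4), so quadratic reciprocity gives (9/35) = (35/9). Reduce: 35 ≡ 8 (mod 9). Now have -(8/9).
Factor out 2: 8 = 2^3. Since 9 ≡ 1 (mod 8), (2/9) = +1, and (2/9)^3 = +1. Now have -(1/9).
(1/9) = 1. Collecting the sign factors: -1.
The Legendre symbol is -1, so x^2 ≡ 70 (mod 79) has no solution.

no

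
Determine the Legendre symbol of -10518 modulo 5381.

1

Reduce the numerator: -10518 ≡ 244 (mod 5381), so (-10518/5381) = (244/5381).
Factor out 2: 244 = 2^2·61. Since 5381 ≡ 5 (mod 8), (2/5381) = -1, and (2/5381)^2 = +1. Now have (61/5381).
61 ≡ 1 (mod 4), so quadratic reciprocity gives (61/5381) = (5381/61). Reduce: 5381 ≡ 13 (mod 61). Now have (13/61).
13 ≡ 1 (mod 4), so quadratic reciprocity gives (13/61) = (61/13). Reduce: 61 ≡ 9 (mod 13). Now have (9/13).
9 ≡ 1 (mod 4), so quadratic reciprocity gives (9/13) = (13/9). Reduce: 13 ≡ 4 (mod 9). Now have (4/9).
Factor out 2: 4 = 2^2. Since 9 ≡ 1 (mod 8), (2/9) = +1, and (2/9)^2 = +1. Now have (1/9).
(1/9) = 1. Collecting the sign factors: 1.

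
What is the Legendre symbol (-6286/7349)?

Reduce the numerator: -6286 ≡ 1063 (mod 7349), so (-6286/7349) = (1063/7349).
7349 ≡ 1 (mod 4), so quadratic reciprocity gives (1063/7349) = (7349/1063). Reduce: 7349 ≡ 971 (mod 1063). Now have (971/1063).
Both 971 ≡ 3 and 1063 ≡ 3 (mod 4), so reciprocity gives (971/1063) = -(1063/971). Reduce: 1063 ≡ 92 (mod 971). Now have -(92/971).
Factor out 2: 92 = 2^2·23. Since 971 ≡ 3 (mod 8), (2/971) = -1, and (2/971)^2 = +1. Now have -(23/971).
Both 23 ≡ 3 and 971 ≡ 3 (mod 4), so reciprocity gives (23/971) = -(971/23). Reduce: 971 ≡ 5 (mod 23). Now have (5/23).
5 ≡ 1 (mod 4), so quadratic reciprocity gives (5/23) = (23/5). Reduce: 23 ≡ 3 (mod 5). Now have (3/5).
5 ≡ 1 (mod 4), so quadratic reciprocity gives (3/5) = (5/3). Reduce: 5 ≡ 2 (mod 3). Now have (2/3).
Factor out 2: 2 = 2. Since 3 ≡ 3 (mod 8), (2/3) = -1. Now have -(1/3).
(1/3) = 1. Collecting the sign factors: -1.

-1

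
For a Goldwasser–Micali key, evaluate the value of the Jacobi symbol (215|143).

1

(215|143)
  = (72|143)    [215 ≡ 72 mod 143]
  = (9|143)    [143 ≡ 7 mod 8 ⇒ (2|143)^3 = +1]
  = (143|9)    [QR: 9 ≡ 1 mod 4, sign kept]
  = (8|9)    [143 ≡ 8 mod 9]
  = (1|9)    [9 ≡ 1 mod 8 ⇒ (2|9)^3 = +1]
  = 1    [(1|9) = 1]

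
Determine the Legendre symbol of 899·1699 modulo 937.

By multiplicativity, (899·1699/937) = (899/937)·(1699/937).
First factor (899/937):
937 ≡ 1 (mod 4), so quadratic reciprocity gives (899/937) = (937/899). Reduce: 937 ≡ 38 (mod 899). Now have (38/899).
Factor out 2: 38 = 2·19. Since 899 ≡ 3 (mod 8), (2/899) = -1. Now have -(19/899).
Both 19 ≡ 3 and 899 ≡ 3 (mod 4), so reciprocity gives (19/899) = -(899/19). Reduce: 899 ≡ 6 (mod 19). Now have (6/19).
Factor out 2: 6 = 2·3. Since 19 ≡ 3 (mod 8), (2/19) = -1. Now have -(3/19).
Both 3 ≡ 3 and 19 ≡ 3 (mod 4), so reciprocity gives (3/19) = -(19/3). Reduce: 19 ≡ 1 (mod 3). Now have (1/3).
(1/3) = 1. Collecting the sign factors: 1.
Second factor (1699/937):
Reduce the numerator: 1699 ≡ 762 (mod 937), so (1699/937) = (762/937).
Factor out 2: 762 = 2·381. Since 937 ≡ 1 (mod 8), (2/937) = +1. Now have (381/937).
381 ≡ 1 (mod 4), so quadratic reciprocity gives (381/937) = (937/381). Reduce: 937 ≡ 175 (mod 381). Now have (175/381).
381 ≡ 1 (mod 4), so quadratic reciprocity gives (175/381) = (381/175). Reduce: 381 ≡ 31 (mod 175). Now have (31/175).
Both 31 ≡ 3 and 175 ≡ 3 (mod 4), so reciprocity gives (31/175) = -(175/31). Reduce: 175 ≡ 20 (mod 31). Now have -(20/31).
Factor out 2: 20 = 2^2·5. Since 31 ≡ 7 (mod 8), (2/31) = +1, and (2/31)^2 = +1. Now have -(5/31).
5 ≡ 1 (mod 4), so quadratic reciprocity gives (5/31) = (31/5). Reduce: 31 ≡ 1 (mod 5). Now have -(1/5).
(1/5) = 1. Collecting the sign factors: -1.
Product: (1)·(-1) = -1.

-1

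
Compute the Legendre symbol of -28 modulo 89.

Reduce the numerator: -28 ≡ 61 (mod 89), so (-28 / 89) = (61 / 89).
61 ≡ 1 (mod 4), so quadratic reciprocity gives (61 / 89) = (89 / 61). Reduce: 89 ≡ 28 (mod 61). Now have (28 / 61).
Factor out 2: 28 = 2^2·7. Since 61 ≡ 5 (mod 8), (2 / 61) = -1, and (2 / 61)^2 = +1. Now have (7 / 61).
61 ≡ 1 (mod 4), so quadratic reciprocity gives (7 / 61) = (61 / 7). Reduce: 61 ≡ 5 (mod 7). Now have (5 / 7).
5 ≡ 1 (mod 4), so quadratic reciprocity gives (5 / 7) = (7 / 5). Reduce: 7 ≡ 2 (mod 5). Now have (2 / 5).
Factor out 2: 2 = 2. Since 5 ≡ 5 (mod 8), (2 / 5) = -1. Now have -(1 / 5).
(1 / 5) = 1. Collecting the sign factors: -1.

-1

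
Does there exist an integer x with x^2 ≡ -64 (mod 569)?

Reduce the numerator: -64 ≡ 505 (mod 569), so (-64/569) = (505/569).
505 ≡ 1 (mod 4), so quadratic reciprocity gives (505/569) = (569/505). Reduce: 569 ≡ 64 (mod 505). Now have (64/505).
Factor out 2: 64 = 2^6. Since 505 ≡ 1 (mod 8), (2/505) = +1, and (2/505)^6 = +1. Now have (1/505).
(1/505) = 1. Collecting the sign factors: 1.
The Legendre symbol is 1, so x^2 ≡ -64 (mod 569) has solution.

yes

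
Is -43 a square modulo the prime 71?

no

Pull out -1: (-43|71) = (-1|71)·(43|71). Since 71 ≡ 3 (mod 4), (-1|71) = -1. Now have -(43|71).
Both 43 ≡ 3 and 71 ≡ 3 (mod 4), so reciprocity gives (43|71) = -(71|43). Reduce: 71 ≡ 28 (mod 43). Now have (28|43).
Factor out 2: 28 = 2^2·7. Since 43 ≡ 3 (mod 8), (2|43) = -1, and (2|43)^2 = +1. Now have (7|43).
Both 7 ≡ 3 and 43 ≡ 3 (mod 4), so reciprocity gives (7|43) = -(43|7). Reduce: 43 ≡ 1 (mod 7). Now have -(1|7).
(1|7) = 1. Collecting the sign factors: -1.
The Legendre symbol is -1, so x^2 ≡ -43 (mod 71) has no solution.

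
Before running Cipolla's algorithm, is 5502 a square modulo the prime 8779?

Factor out 2: 5502 = 2·2751. Since 8779 ≡ 3 (mod 8), (2/8779) = -1. Now have -(2751/8779).
Both 2751 ≡ 3 and 8779 ≡ 3 (mod 4), so reciprocity gives (2751/8779) = -(8779/2751). Reduce: 8779 ≡ 526 (mod 2751). Now have (526/2751).
Factor out 2: 526 = 2·263. Since 2751 ≡ 7 (mod 8), (2/2751) = +1. Now have (263/2751).
Both 263 ≡ 3 and 2751 ≡ 3 (mod 4), so reciprocity gives (263/2751) = -(2751/263). Reduce: 2751 ≡ 121 (mod 263). Now have -(121/263).
121 ≡ 1 (mod 4), so quadratic reciprocity gives (121/263) = (263/121). Reduce: 263 ≡ 21 (mod 121). Now have -(21/121).
21 ≡ 1 (mod 4), so quadratic reciprocity gives (21/121) = (121/21). Reduce: 121 ≡ 16 (mod 21). Now have -(16/21).
Factor out 2: 16 = 2^4. Since 21 ≡ 5 (mod 8), (2/21) = -1, and (2/21)^4 = +1. Now have -(1/21).
(1/21) = 1. Collecting the sign factors: -1.
(5502/8779) = -1, and 8779 is prime, so 5502 is not a quadratic residue mod 8779.

no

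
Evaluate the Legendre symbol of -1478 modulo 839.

(-1478|839)
  = (200|839)    [-1478 ≡ 200 mod 839]
  = (25|839)    [839 ≡ 7 mod 8 ⇒ (2|839)^3 = +1]
  = (839|25)    [QR: 25 ≡ 1 mod 4, sign kept]
  = (14|25)    [839 ≡ 14 mod 25]
  = (7|25)    [25 ≡ 1 mod 8 ⇒ (2|25) = +1]
  = (25|7)    [QR: 25 ≡ 1 mod 4, sign kept]
  = (4|7)    [25 ≡ 4 mod 7]
  = (1|7)    [7 ≡ 7 mod 8 ⇒ (2|7)^2 = +1]
  = 1    [(1|7) = 1]

1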